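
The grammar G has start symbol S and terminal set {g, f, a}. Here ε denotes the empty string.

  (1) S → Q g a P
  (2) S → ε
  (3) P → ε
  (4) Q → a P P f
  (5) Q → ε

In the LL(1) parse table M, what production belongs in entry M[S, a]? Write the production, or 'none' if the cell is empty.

S → Q g a P

FIRST(P): from P→ε we get {ε}. So FIRST(P) = {ε}.
FIRST(Q): from Q→a P P f we get {a}; from Q→ε we get {ε}. So FIRST(Q) = {ε, a}.
FIRST(S): from S→Q g a P we get {a, g}; from S→ε we get {ε}. So FIRST(S) = {ε, a, g}.
FOLLOW(S) includes $ since S is the start symbol.
FOLLOW(S): S appears on no right-hand side. Thus FOLLOW(S) = {$}.
For S → Q g a P: FIRST(Q g a P) = {a, g}, so it goes in M[S, t] for t ∈ {a, g}.
For S → ε: FIRST(ε) = {ε}, so it goes in M[S, t] for t ∈ {}; since ε ∈ FIRST, also for every t ∈ FOLLOW(S) = {$}.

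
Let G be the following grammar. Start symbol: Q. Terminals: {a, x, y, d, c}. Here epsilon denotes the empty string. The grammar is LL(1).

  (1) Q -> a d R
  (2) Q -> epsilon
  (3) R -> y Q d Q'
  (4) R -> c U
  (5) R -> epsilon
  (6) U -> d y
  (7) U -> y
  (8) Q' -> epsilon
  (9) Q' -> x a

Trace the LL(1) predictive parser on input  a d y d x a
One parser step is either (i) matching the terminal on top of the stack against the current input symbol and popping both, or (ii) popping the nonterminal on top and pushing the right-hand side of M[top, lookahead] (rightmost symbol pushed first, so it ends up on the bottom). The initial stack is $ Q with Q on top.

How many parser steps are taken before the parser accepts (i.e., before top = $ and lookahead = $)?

step 1: stack=$ Q  input=a d y d x a $  — expand Q -> a d R
step 2: stack=$ R d a  input=a d y d x a $  — match a
step 3: stack=$ R d  input=d y d x a $  — match d
step 4: stack=$ R  input=y d x a $  — expand R -> y Q d Q'
step 5: stack=$ Q' d Q y  input=y d x a $  — match y
step 6: stack=$ Q' d Q  input=d x a $  — expand Q -> epsilon
step 7: stack=$ Q' d  input=d x a $  — match d
step 8: stack=$ Q'  input=x a $  — expand Q' -> x a
step 9: stack=$ a x  input=x a $  — match x
step 10: stack=$ a  input=a $  — match a
Accept reached after 10 steps.

10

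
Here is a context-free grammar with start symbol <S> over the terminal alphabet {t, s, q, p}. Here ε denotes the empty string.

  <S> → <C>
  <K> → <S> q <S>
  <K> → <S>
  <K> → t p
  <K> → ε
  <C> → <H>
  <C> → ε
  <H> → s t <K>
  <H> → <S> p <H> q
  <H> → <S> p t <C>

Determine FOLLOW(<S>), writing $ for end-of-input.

{$, p, q}

FIRST(<S>): from <S>→<C> we get {ε, p, s}. So FIRST(<S>) = {ε, p, s}.
FIRST(<K>): from <K>→<S> q <S> we get {p, q, s}; from <K>→<S> we get {ε, p, s}; from <K>→t p we get {t}; from <K>→ε we get {ε}. So FIRST(<K>) = {ε, p, q, s, t}.
FIRST(<H>): from <H>→s t <K> we get {s}; from <H>→<S> p <H> q we get {p, s}; from <H>→<S> p t <C> we get {p, s}. So FIRST(<H>) = {p, s}.
FIRST(<C>): from <C>→<H> we get {p, s}; from <C>→ε we get {ε}. So FIRST(<C>) = {ε, p, s}.
FOLLOW(<S>) includes $ since <S> is the start symbol.
FOLLOW(<S>): in <K>→<S> q <S> (occurrence 1), <S> is followed by q <S> with FIRST {q}; in <K>→<S> q <S> (occurrence 2), the suffix after <S> is empty, so FOLLOW(<S>) ⊇ FOLLOW(<K>) = {$, p, q}; in <K>→<S>, the suffix after <S> is empty, so FOLLOW(<S>) ⊇ FOLLOW(<K>) = {$, p, q}; in <H>→<S> p <H> q, <S> is followed by p <H> q with FIRST {p}; in <H>→<S> p t <C>, <S> is followed by p t <C> with FIRST {p}. Thus FOLLOW(<S>) = {$, p, q}.
FOLLOW(<K>): in <H>→s t <K>, the suffix after <K> is empty, so FOLLOW(<K>) ⊇ FOLLOW(<H>) = {$, p, q}. Thus FOLLOW(<K>) = {$, p, q}.
FOLLOW(<C>): in <S>→<C>, the suffix after <C> is empty, so FOLLOW(<C>) ⊇ FOLLOW(<S>) = {$, p, q}; in <H>→<S> p t <C>, the suffix after <C> is empty, so FOLLOW(<C>) ⊇ FOLLOW(<H>) = {$, p, q}. Thus FOLLOW(<C>) = {$, p, q}.
FOLLOW(<H>): in <C>→<H>, the suffix after <H> is empty, so FOLLOW(<H>) ⊇ FOLLOW(<C>) = {$, p, q}; in <H>→<S> p <H> q, <H> is followed by q with FIRST {q}. Thus FOLLOW(<H>) = {$, p, q}.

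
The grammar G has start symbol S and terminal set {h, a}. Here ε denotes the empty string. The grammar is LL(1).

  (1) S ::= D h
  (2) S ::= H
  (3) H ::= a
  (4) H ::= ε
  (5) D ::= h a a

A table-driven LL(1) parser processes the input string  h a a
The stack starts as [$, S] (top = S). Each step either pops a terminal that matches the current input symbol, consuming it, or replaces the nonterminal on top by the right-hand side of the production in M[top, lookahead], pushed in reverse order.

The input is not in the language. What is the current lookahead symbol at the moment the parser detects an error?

step 1: stack=$ S  input=h a a $  — expand S ::= D h
step 2: stack=$ h D  input=h a a $  — expand D ::= h a a
step 3: stack=$ h a a h  input=h a a $  — match h
step 4: stack=$ h a a  input=a a $  — match a
step 5: stack=$ h a  input=a $  — match a
step 6: stack=$ h  input=$  — error: top is terminal h but lookahead is $

$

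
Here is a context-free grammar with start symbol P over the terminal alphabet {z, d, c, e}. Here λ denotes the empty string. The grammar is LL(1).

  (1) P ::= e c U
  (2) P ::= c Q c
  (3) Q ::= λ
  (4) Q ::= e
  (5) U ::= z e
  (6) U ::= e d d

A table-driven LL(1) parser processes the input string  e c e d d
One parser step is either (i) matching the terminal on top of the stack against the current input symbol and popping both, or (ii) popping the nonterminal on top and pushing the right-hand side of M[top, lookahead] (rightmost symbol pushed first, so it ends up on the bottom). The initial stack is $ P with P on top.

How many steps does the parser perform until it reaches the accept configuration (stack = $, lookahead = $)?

     Stack    Input        Action
  1  $ P      e c e d d $  expand P ::= e c U
  2  $ U c e  e c e d d $  match e
  3  $ U c    c e d d $    match c
  4  $ U      e d d $      expand U ::= e d d
  5  $ d d e  e d d $      match e
  6  $ d d    d d $        match d
  7  $ d      d $          match d
Accept reached after 7 steps.

7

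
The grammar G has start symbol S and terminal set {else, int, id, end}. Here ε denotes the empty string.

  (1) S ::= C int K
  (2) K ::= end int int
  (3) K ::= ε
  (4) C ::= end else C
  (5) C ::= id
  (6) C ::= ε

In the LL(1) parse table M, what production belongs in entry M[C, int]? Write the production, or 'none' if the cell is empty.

C ::= ε

FIRST(K) = {ε, end}
FIRST(C) = {ε, end, id}
FIRST(S) = {end, id, int}  (via C int K)
FOLLOW(S) includes $ since S is the start symbol.
FOLLOW(C): in S::=C int K, C is followed by int K with FIRST {int}; in C::=end else C, the suffix after C is empty (adds nothing new). Thus FOLLOW(C) = {int}.
For C ::= end else C: FIRST(end else C) = {end}, so it goes in M[C, t] for t ∈ {end}.
For C ::= id: FIRST(id) = {id}, so it goes in M[C, t] for t ∈ {id}.
For C ::= ε: FIRST(ε) = {ε}, so it goes in M[C, t] for t ∈ {}; since ε ∈ FIRST, also for every t ∈ FOLLOW(C) = {int}.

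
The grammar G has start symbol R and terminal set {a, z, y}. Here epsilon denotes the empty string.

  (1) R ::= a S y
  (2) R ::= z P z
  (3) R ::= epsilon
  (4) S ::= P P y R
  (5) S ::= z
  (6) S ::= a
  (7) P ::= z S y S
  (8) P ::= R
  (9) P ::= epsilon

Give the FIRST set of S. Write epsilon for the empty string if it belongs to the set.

FIRST(R) = {epsilon, a, z}
FIRST(P) = {epsilon, a, z}  (via R)
FIRST(S) = {a, y, z}  (via P P y R)

{a, y, z}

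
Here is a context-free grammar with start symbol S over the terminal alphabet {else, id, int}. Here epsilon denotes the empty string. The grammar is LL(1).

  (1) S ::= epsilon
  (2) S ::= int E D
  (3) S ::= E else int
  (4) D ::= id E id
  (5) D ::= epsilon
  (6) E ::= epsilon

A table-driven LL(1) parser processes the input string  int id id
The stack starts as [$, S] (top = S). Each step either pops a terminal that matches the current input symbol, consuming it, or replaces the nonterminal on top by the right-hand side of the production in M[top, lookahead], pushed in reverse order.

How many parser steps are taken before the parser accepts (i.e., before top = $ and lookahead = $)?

7

     Stack      Input        Action
  1  $ S        int id id $  expand S ::= int E D
  2  $ D E int  int id id $  match int
  3  $ D E      id id $      expand E ::= epsilon
  4  $ D        id id $      expand D ::= id E id
  5  $ id E id  id id $      match id
  6  $ id E     id $         expand E ::= epsilon
  7  $ id       id $         match id
Accept reached after 7 steps.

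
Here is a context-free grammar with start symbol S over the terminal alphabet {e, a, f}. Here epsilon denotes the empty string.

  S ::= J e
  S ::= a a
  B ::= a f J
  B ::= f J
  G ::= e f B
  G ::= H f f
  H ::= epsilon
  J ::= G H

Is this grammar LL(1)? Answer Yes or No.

Yes

FIRST(S) = {a, e, f}
FIRST(B) = {a, f}
FIRST(G) = {e, f}
FIRST(H) = {epsilon}
FIRST(J) = {e, f}
FOLLOW(S) = {$}
FOLLOW(B) = {e}
FOLLOW(G) = {e}
FOLLOW(H) = {e, f}
FOLLOW(J) = {e}
Each cell of M receives at most one production.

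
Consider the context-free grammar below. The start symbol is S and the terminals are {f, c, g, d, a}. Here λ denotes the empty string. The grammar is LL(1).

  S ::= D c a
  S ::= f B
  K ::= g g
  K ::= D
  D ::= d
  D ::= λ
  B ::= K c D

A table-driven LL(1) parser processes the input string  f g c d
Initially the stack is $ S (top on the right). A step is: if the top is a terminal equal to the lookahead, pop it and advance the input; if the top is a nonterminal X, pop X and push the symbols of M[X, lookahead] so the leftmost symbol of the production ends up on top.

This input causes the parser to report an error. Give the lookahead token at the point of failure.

step 1: stack=$ S  input=f g c d $  — expand S ::= f B
step 2: stack=$ B f  input=f g c d $  — match f
step 3: stack=$ B  input=g c d $  — expand B ::= K c D
step 4: stack=$ D c K  input=g c d $  — expand K ::= g g
step 5: stack=$ D c g g  input=g c d $  — match g
step 6: stack=$ D c g  input=c d $  — error: top is terminal g but lookahead is c

c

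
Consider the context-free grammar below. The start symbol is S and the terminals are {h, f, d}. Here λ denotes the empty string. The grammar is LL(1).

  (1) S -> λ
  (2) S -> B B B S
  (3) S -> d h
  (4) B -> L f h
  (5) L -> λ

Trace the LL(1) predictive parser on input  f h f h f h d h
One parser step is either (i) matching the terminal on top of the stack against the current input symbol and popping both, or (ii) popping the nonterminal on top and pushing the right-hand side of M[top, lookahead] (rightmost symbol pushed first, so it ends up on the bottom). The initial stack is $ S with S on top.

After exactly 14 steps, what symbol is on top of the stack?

step 1: stack=$ S  input=f h f h f h d h $  — expand S -> B B B S
step 2: stack=$ S B B B  input=f h f h f h d h $  — expand B -> L f h
step 3: stack=$ S B B h f L  input=f h f h f h d h $  — expand L -> λ
step 4: stack=$ S B B h f  input=f h f h f h d h $  — match f
step 5: stack=$ S B B h  input=h f h f h d h $  — match h
step 6: stack=$ S B B  input=f h f h d h $  — expand B -> L f h
step 7: stack=$ S B h f L  input=f h f h d h $  — expand L -> λ
step 8: stack=$ S B h f  input=f h f h d h $  — match f
step 9: stack=$ S B h  input=h f h d h $  — match h
step 10: stack=$ S B  input=f h d h $  — expand B -> L f h
step 11: stack=$ S h f L  input=f h d h $  — expand L -> λ
step 12: stack=$ S h f  input=f h d h $  — match f
step 13: stack=$ S h  input=h d h $  — match h
step 14: stack=$ S  input=d h $  — expand S -> d h
Stack after step 14: $ h d (top = d).

d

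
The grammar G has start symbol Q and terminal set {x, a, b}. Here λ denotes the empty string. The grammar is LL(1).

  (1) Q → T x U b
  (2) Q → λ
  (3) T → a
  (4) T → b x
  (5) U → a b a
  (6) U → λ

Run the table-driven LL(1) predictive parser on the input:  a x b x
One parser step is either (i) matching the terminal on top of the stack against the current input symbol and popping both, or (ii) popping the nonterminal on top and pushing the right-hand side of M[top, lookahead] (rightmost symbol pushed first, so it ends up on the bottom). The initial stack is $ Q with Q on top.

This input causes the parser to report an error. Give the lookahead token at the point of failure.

x

step 1: stack=$ Q  input=a x b x $  — expand Q → T x U b
step 2: stack=$ b U x T  input=a x b x $  — expand T → a
step 3: stack=$ b U x a  input=a x b x $  — match a
step 4: stack=$ b U x  input=x b x $  — match x
step 5: stack=$ b U  input=b x $  — expand U → λ
step 6: stack=$ b  input=b x $  — match b
step 7: stack=$  input=x $  — error: stack empty but input remains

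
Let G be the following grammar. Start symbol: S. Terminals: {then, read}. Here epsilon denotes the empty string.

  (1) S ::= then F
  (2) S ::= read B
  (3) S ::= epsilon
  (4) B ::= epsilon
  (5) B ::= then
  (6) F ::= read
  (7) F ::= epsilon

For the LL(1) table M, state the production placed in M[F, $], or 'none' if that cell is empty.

FIRST(S): from S::=then F we get {then}; from S::=read B we get {read}; from S::=epsilon we get {epsilon}. So FIRST(S) = {epsilon, read, then}.
FIRST(B): from B::=epsilon we get {epsilon}; from B::=then we get {then}. So FIRST(B) = {epsilon, then}.
FIRST(F): from F::=read we get {read}; from F::=epsilon we get {epsilon}. So FIRST(F) = {epsilon, read}.
FOLLOW(S) includes $ since S is the start symbol.
FOLLOW(S): S appears on no right-hand side. Thus FOLLOW(S) = {$}.
FOLLOW(F): in S::=then F, the suffix after F is empty, so FOLLOW(F) ⊇ FOLLOW(S) = {$}. Thus FOLLOW(F) = {$}.
For F ::= read: FIRST(read) = {read}, so it goes in M[F, t] for t ∈ {read}.
For F ::= epsilon: FIRST(epsilon) = {epsilon}, so it goes in M[F, t] for t ∈ {}; since epsilon ∈ FIRST, also for every t ∈ FOLLOW(F) = {$}.

F ::= epsilon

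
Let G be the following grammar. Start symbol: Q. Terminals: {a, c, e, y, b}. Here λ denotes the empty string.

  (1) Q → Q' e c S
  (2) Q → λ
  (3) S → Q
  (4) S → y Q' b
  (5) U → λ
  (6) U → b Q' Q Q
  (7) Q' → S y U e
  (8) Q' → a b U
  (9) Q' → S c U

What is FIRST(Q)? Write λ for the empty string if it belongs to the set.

FIRST(U) = {λ, b}
FIRST(Q) = {λ, a, c, y}  (via Q' e c S)
FIRST(S) = {λ, a, c, y}  (via Q)
FIRST(Q') = {a, c, y}  (via S y U e, S c U)

{λ, a, c, y}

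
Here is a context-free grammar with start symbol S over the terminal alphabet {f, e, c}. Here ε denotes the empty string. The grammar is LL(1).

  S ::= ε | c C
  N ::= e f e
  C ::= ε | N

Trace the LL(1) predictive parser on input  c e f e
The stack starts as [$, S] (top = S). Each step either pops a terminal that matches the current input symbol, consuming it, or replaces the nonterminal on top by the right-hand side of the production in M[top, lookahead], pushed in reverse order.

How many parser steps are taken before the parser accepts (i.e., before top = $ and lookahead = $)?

     Stack    Input      Action
  1  $ S      c e f e $  expand S ::= c C
  2  $ C c    c e f e $  match c
  3  $ C      e f e $    expand C ::= N
  4  $ N      e f e $    expand N ::= e f e
  5  $ e f e  e f e $    match e
  6  $ e f    f e $      match f
  7  $ e      e $        match e
Accept reached after 7 steps.

7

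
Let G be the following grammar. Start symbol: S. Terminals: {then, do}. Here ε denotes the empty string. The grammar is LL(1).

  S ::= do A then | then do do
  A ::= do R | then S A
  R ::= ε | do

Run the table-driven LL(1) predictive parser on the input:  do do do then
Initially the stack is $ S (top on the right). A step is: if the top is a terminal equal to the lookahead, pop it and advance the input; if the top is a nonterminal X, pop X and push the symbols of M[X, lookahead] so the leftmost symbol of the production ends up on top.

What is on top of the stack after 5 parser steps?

do

     Stack        Input            Action
  1  $ S          do do do then $  expand S ::= do A then
  2  $ then A do  do do do then $  match do
  3  $ then A     do do then $     expand A ::= do R
  4  $ then R do  do do then $     match do
  5  $ then R     do then $        expand R ::= do
Stack after step 5: $ then do (top = do).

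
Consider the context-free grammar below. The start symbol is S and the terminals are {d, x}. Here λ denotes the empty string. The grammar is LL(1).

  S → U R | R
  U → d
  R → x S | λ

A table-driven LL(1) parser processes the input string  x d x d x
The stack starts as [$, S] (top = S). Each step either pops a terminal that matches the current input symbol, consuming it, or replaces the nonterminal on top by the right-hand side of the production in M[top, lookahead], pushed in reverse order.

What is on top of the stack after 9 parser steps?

step 1: stack=$ S  input=x d x d x $  — expand S → R
step 2: stack=$ R  input=x d x d x $  — expand R → x S
step 3: stack=$ S x  input=x d x d x $  — match x
step 4: stack=$ S  input=d x d x $  — expand S → U R
step 5: stack=$ R U  input=d x d x $  — expand U → d
step 6: stack=$ R d  input=d x d x $  — match d
step 7: stack=$ R  input=x d x $  — expand R → x S
step 8: stack=$ S x  input=x d x $  — match x
step 9: stack=$ S  input=d x $  — expand S → U R
Stack after step 9: $ R U (top = U).

U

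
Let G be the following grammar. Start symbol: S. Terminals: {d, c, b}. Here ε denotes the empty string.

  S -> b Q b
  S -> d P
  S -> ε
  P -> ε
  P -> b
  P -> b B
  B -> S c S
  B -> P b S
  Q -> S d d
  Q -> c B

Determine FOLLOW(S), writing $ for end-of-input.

{$, b, c, d}

FIRST(S) = {ε, b, d}
FIRST(P) = {ε, b}
FIRST(B) = {b, c, d}  (via S c S, P b S)
FIRST(Q) = {b, c, d}  (via S d d)
FOLLOW(S) includes $ since S is the start symbol.
FOLLOW(Q): in S->b Q b, Q is followed by b with FIRST {b}. Thus FOLLOW(Q) = {b}.
FOLLOW(S): in B->S c S (occurrence 1), S is followed by c S with FIRST {c}; in B->S c S (occurrence 2), the suffix after S is empty, so FOLLOW(S) ⊇ FOLLOW(B) = {$, b, c, d}; in B->P b S, the suffix after S is empty, so FOLLOW(S) ⊇ FOLLOW(B) = {$, b, c, d}; in Q->S d d, S is followed by d d with FIRST {d}. Thus FOLLOW(S) = {$, b, c, d}.
FOLLOW(P): in S->d P, the suffix after P is empty, so FOLLOW(P) ⊇ FOLLOW(S) = {$, b, c, d}; in B->P b S, P is followed by b S with FIRST {b}. Thus FOLLOW(P) = {$, b, c, d}.
FOLLOW(B): in P->b B, the suffix after B is empty, so FOLLOW(B) ⊇ FOLLOW(P) = {$, b, c, d}; in Q->c B, the suffix after B is empty, so FOLLOW(B) ⊇ FOLLOW(Q) = {b}. Thus FOLLOW(B) = {$, b, c, d}.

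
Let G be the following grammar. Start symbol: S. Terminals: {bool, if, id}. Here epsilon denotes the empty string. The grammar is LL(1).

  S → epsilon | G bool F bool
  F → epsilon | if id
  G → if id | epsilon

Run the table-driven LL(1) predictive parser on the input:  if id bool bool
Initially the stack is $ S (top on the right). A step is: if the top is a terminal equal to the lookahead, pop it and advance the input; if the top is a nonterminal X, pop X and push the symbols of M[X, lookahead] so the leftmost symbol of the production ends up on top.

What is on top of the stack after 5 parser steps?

F

     Stack                Input              Action
  1  $ S                  if id bool bool $  expand S → G bool F bool
  2  $ bool F bool G      if id bool bool $  expand G → if id
  3  $ bool F bool id if  if id bool bool $  match if
  4  $ bool F bool id     id bool bool $     match id
  5  $ bool F bool        bool bool $        match bool
Stack after step 5: $ bool F (top = F).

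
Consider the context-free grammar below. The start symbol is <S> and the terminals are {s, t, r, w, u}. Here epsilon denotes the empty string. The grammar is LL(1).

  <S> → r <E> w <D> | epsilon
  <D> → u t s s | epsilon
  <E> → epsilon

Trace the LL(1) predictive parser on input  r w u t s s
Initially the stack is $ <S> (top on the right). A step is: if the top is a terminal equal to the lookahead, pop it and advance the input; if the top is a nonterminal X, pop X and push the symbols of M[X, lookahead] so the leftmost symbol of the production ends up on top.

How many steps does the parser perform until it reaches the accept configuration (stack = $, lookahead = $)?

9

     Stack          Input          Action
  1  $ <S>          r w u t s s $  expand <S> → r <E> w <D>
  2  $ <D> w <E> r  r w u t s s $  match r
  3  $ <D> w <E>    w u t s s $    expand <E> → epsilon
  4  $ <D> w        w u t s s $    match w
  5  $ <D>          u t s s $      expand <D> → u t s s
  6  $ s s t u      u t s s $      match u
  7  $ s s t        t s s $        match t
  8  $ s s          s s $          match s
  9  $ s            s $            match s
Accept reached after 9 steps.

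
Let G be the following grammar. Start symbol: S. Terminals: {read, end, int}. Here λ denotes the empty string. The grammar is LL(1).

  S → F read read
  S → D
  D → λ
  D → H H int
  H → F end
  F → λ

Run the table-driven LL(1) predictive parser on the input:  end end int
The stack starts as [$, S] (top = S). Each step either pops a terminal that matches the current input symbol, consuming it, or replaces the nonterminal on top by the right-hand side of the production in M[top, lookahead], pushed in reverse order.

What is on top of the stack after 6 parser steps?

F

     Stack          Input          Action
  1  $ S            end end int $  expand S → D
  2  $ D            end end int $  expand D → H H int
  3  $ int H H      end end int $  expand H → F end
  4  $ int H end F  end end int $  expand F → λ
  5  $ int H end    end end int $  match end
  6  $ int H        end int $      expand H → F end
Stack after step 6: $ int end F (top = F).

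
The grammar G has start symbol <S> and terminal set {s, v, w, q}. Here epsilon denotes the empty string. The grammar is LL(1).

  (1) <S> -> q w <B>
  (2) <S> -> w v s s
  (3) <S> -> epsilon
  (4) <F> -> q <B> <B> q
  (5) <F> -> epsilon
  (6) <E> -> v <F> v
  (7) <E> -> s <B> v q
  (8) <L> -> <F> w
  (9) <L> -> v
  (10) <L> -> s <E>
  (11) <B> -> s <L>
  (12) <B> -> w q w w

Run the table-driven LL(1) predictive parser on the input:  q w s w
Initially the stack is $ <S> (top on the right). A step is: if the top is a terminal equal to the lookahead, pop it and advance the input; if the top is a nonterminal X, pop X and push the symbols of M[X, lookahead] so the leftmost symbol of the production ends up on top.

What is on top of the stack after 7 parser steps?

w

step 1: stack=$ <S>  input=q w s w $  — expand <S> -> q w <B>
step 2: stack=$ <B> w q  input=q w s w $  — match q
step 3: stack=$ <B> w  input=w s w $  — match w
step 4: stack=$ <B>  input=s w $  — expand <B> -> s <L>
step 5: stack=$ <L> s  input=s w $  — match s
step 6: stack=$ <L>  input=w $  — expand <L> -> <F> w
step 7: stack=$ w <F>  input=w $  — expand <F> -> epsilon
Stack after step 7: $ w (top = w).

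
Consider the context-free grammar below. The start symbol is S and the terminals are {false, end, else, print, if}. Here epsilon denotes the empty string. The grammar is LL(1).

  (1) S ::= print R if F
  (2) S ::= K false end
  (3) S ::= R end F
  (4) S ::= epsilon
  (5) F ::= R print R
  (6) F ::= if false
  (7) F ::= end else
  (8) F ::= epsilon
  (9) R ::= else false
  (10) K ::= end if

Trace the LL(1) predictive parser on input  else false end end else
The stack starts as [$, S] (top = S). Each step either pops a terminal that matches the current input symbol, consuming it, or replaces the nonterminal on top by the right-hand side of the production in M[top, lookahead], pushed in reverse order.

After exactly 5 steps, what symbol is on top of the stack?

F

step 1: stack=$ S  input=else false end end else $  — expand S ::= R end F
step 2: stack=$ F end R  input=else false end end else $  — expand R ::= else false
step 3: stack=$ F end false else  input=else false end end else $  — match else
step 4: stack=$ F end false  input=false end end else $  — match false
step 5: stack=$ F end  input=end end else $  — match end
Stack after step 5: $ F (top = F).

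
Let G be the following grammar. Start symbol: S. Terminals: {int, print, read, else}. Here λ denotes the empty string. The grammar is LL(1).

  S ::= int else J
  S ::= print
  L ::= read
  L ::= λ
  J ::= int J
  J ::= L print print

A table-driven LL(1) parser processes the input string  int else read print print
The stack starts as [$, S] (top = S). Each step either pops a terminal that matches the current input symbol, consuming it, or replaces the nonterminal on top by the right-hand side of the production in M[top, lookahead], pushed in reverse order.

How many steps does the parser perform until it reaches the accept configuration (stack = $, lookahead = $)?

step 1: stack=$ S  input=int else read print print $  — expand S ::= int else J
step 2: stack=$ J else int  input=int else read print print $  — match int
step 3: stack=$ J else  input=else read print print $  — match else
step 4: stack=$ J  input=read print print $  — expand J ::= L print print
step 5: stack=$ print print L  input=read print print $  — expand L ::= read
step 6: stack=$ print print read  input=read print print $  — match read
step 7: stack=$ print print  input=print print $  — match print
step 8: stack=$ print  input=print $  — match print
Accept reached after 8 steps.

8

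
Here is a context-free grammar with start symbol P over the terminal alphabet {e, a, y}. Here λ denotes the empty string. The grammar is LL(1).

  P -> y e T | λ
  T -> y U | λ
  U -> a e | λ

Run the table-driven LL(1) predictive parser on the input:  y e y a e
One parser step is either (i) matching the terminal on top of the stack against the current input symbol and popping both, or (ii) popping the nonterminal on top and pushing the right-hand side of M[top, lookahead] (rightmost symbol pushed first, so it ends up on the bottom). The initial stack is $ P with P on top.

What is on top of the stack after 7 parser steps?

step 1: stack=$ P  input=y e y a e $  — expand P -> y e T
step 2: stack=$ T e y  input=y e y a e $  — match y
step 3: stack=$ T e  input=e y a e $  — match e
step 4: stack=$ T  input=y a e $  — expand T -> y U
step 5: stack=$ U y  input=y a e $  — match y
step 6: stack=$ U  input=a e $  — expand U -> a e
step 7: stack=$ e a  input=a e $  — match a
Stack after step 7: $ e (top = e).

e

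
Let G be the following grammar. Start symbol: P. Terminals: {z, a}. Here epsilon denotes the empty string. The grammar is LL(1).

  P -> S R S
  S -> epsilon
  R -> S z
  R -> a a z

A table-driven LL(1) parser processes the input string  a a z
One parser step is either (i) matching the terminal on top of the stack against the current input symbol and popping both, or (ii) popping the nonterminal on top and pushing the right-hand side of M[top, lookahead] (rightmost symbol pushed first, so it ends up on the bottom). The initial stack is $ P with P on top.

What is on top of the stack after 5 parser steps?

z

step 1: stack=$ P  input=a a z $  — expand P -> S R S
step 2: stack=$ S R S  input=a a z $  — expand S -> epsilon
step 3: stack=$ S R  input=a a z $  — expand R -> a a z
step 4: stack=$ S z a a  input=a a z $  — match a
step 5: stack=$ S z a  input=a z $  — match a
Stack after step 5: $ S z (top = z).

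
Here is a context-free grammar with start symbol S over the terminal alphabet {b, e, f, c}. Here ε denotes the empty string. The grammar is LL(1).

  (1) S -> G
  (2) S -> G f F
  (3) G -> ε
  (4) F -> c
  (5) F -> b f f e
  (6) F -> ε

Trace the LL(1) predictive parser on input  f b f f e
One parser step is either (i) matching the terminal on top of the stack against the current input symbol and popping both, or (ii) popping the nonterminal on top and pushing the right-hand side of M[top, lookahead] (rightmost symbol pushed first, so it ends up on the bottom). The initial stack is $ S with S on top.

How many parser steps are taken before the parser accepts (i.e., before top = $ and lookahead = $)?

     Stack      Input        Action
  1  $ S        f b f f e $  expand S -> G f F
  2  $ F f G    f b f f e $  expand G -> ε
  3  $ F f      f b f f e $  match f
  4  $ F        b f f e $    expand F -> b f f e
  5  $ e f f b  b f f e $    match b
  6  $ e f f    f f e $      match f
  7  $ e f      f e $        match f
  8  $ e        e $          match e
Accept reached after 8 steps.

8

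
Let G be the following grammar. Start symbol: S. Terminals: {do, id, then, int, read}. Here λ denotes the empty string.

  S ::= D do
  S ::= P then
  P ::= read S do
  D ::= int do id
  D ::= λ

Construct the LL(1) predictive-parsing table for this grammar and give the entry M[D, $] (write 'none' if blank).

none

FIRST(P): from P::=read S do we get {read}. So FIRST(P) = {read}.
FIRST(D): from D::=int do id we get {int}; from D::=λ we get {λ}. So FIRST(D) = {λ, int}.
FIRST(S): from S::=D do we get {do, int}; from S::=P then we get {read}. So FIRST(S) = {do, int, read}.
FOLLOW(S) includes $ since S is the start symbol.
FOLLOW(D): in S::=D do, D is followed by do with FIRST {do}. Thus FOLLOW(D) = {do}.
For D ::= int do id: FIRST(int do id) = {int}, so it goes in M[D, t] for t ∈ {int}.
For D ::= λ: FIRST(λ) = {λ}, so it goes in M[D, t] for t ∈ {}; since λ ∈ FIRST, also for every t ∈ FOLLOW(D) = {do}.
None of these place a production in M[D, $].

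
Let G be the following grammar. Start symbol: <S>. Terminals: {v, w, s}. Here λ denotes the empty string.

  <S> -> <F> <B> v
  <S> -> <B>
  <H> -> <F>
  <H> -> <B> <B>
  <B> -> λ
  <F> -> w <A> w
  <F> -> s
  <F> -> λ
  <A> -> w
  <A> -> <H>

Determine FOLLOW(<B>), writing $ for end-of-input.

FIRST(<B>): from <B>->λ we get {λ}. So FIRST(<B>) = {λ}.
FIRST(<F>): from <F>->w <A> w we get {w}; from <F>->s we get {s}; from <F>->λ we get {λ}. So FIRST(<F>) = {λ, s, w}.
FIRST(<S>): from <S>-><F> <B> v we get {s, v, w}; from <S>-><B> we get {λ}. So FIRST(<S>) = {λ, s, v, w}.
FIRST(<H>): from <H>-><F> we get {λ, s, w}; from <H>-><B> <B> we get {λ}. So FIRST(<H>) = {λ, s, w}.
FIRST(<A>): from <A>->w we get {w}; from <A>-><H> we get {λ, s, w}. So FIRST(<A>) = {λ, s, w}.
FOLLOW(<S>) includes $ since <S> is the start symbol.
FOLLOW(<S>): <S> appears on no right-hand side. Thus FOLLOW(<S>) = {$}.
FOLLOW(<A>): in <F>->w <A> w, <A> is followed by w with FIRST {w}. Thus FOLLOW(<A>) = {w}.
FOLLOW(<H>): in <A>-><H>, the suffix after <H> is empty, so FOLLOW(<H>) ⊇ FOLLOW(<A>) = {w}. Thus FOLLOW(<H>) = {w}.
FOLLOW(<B>): in <S>-><F> <B> v, <B> is followed by v with FIRST {v}; in <S>-><B>, the suffix after <B> is empty, so FOLLOW(<B>) ⊇ FOLLOW(<S>) = {$}; in <H>-><B> <B> (occurrence 1), <B> is followed by <B> with FIRST {λ}; in <H>-><B> <B> (occurrence 1), the suffix after <B> is nullable, so FOLLOW(<B>) ⊇ FOLLOW(<H>) = {w}; in <H>-><B> <B> (occurrence 2), the suffix after <B> is empty, so FOLLOW(<B>) ⊇ FOLLOW(<H>) = {w}. Thus FOLLOW(<B>) = {$, v, w}.
FOLLOW(<F>): in <S>-><F> <B> v, <F> is followed by <B> v with FIRST {v}; in <H>-><F>, the suffix after <F> is empty, so FOLLOW(<F>) ⊇ FOLLOW(<H>) = {w}. Thus FOLLOW(<F>) = {v, w}.

{$, v, w}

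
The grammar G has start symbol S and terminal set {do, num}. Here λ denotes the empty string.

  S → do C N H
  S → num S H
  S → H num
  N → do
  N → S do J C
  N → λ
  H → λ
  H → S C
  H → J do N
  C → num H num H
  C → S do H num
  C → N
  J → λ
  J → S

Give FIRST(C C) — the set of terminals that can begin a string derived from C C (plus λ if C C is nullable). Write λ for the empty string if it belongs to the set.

{λ, do, num}

FIRST(S) = {do, num}  (via H num)
FIRST(N) = {λ, do, num}  (via S do J C)
FIRST(J) = {λ, do, num}  (via S)
FIRST(H) = {λ, do, num}  (via S C, J do N)
FIRST(C) = {λ, do, num}  (via S do H num, N)
FIRST(C C): take FIRST of each symbol in turn, carrying on past any symbol whose FIRST contains λ; result {λ, do, num}.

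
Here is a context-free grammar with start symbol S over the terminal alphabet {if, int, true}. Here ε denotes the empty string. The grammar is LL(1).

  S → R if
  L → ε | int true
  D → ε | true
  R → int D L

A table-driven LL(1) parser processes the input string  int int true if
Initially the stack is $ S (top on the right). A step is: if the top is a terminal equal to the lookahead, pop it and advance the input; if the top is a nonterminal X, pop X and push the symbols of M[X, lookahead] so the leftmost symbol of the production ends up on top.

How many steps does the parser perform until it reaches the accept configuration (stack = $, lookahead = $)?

step 1: stack=$ S  input=int int true if $  — expand S → R if
step 2: stack=$ if R  input=int int true if $  — expand R → int D L
step 3: stack=$ if L D int  input=int int true if $  — match int
step 4: stack=$ if L D  input=int true if $  — expand D → ε
step 5: stack=$ if L  input=int true if $  — expand L → int true
step 6: stack=$ if true int  input=int true if $  — match int
step 7: stack=$ if true  input=true if $  — match true
step 8: stack=$ if  input=if $  — match if
Accept reached after 8 steps.

8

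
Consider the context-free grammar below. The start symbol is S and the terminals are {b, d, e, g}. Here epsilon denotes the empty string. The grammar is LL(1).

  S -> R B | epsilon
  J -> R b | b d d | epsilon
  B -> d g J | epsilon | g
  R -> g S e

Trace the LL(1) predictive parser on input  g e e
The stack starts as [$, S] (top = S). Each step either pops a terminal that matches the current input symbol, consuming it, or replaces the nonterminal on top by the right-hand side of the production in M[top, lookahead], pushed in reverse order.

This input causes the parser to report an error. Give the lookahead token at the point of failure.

     Stack      Input    Action
  1  $ S        g e e $  expand S -> R B
  2  $ B R      g e e $  expand R -> g S e
  3  $ B e S g  g e e $  match g
  4  $ B e S    e e $    expand S -> epsilon
  5  $ B e      e e $    match e
  6  $ B        e $      expand B -> epsilon
  7  $          e $      error: stack empty but input remains

e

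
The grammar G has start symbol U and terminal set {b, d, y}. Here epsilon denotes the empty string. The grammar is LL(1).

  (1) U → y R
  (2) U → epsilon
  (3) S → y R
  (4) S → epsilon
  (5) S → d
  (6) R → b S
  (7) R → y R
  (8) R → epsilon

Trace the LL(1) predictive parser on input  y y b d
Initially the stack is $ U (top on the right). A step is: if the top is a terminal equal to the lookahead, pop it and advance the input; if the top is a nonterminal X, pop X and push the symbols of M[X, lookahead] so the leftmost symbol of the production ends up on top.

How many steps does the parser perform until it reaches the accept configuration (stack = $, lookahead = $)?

8

     Stack  Input      Action
  1  $ U    y y b d $  expand U → y R
  2  $ R y  y y b d $  match y
  3  $ R    y b d $    expand R → y R
  4  $ R y  y b d $    match y
  5  $ R    b d $      expand R → b S
  6  $ S b  b d $      match b
  7  $ S    d $        expand S → d
  8  $ d    d $        match d
Accept reached after 8 steps.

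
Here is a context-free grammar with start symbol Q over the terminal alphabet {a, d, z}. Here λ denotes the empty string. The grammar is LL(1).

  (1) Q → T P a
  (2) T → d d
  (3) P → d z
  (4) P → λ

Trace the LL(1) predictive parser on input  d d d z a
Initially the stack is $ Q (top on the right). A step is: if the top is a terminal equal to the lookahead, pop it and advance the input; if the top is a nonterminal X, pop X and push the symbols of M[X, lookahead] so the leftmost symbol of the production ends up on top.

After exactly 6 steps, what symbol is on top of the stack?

z

step 1: stack=$ Q  input=d d d z a $  — expand Q → T P a
step 2: stack=$ a P T  input=d d d z a $  — expand T → d d
step 3: stack=$ a P d d  input=d d d z a $  — match d
step 4: stack=$ a P d  input=d d z a $  — match d
step 5: stack=$ a P  input=d z a $  — expand P → d z
step 6: stack=$ a z d  input=d z a $  — match d
Stack after step 6: $ a z (top = z).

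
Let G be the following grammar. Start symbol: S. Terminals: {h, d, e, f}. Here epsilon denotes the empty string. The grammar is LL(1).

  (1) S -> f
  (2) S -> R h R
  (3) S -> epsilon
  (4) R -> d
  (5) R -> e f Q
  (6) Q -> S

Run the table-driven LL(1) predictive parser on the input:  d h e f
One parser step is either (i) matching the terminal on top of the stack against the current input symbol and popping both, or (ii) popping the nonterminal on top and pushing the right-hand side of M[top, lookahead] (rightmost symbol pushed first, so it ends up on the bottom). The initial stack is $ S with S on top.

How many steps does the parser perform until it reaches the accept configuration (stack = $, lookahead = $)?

9

step 1: stack=$ S  input=d h e f $  — expand S -> R h R
step 2: stack=$ R h R  input=d h e f $  — expand R -> d
step 3: stack=$ R h d  input=d h e f $  — match d
step 4: stack=$ R h  input=h e f $  — match h
step 5: stack=$ R  input=e f $  — expand R -> e f Q
step 6: stack=$ Q f e  input=e f $  — match e
step 7: stack=$ Q f  input=f $  — match f
step 8: stack=$ Q  input=$  — expand Q -> S
step 9: stack=$ S  input=$  — expand S -> epsilon
Accept reached after 9 steps.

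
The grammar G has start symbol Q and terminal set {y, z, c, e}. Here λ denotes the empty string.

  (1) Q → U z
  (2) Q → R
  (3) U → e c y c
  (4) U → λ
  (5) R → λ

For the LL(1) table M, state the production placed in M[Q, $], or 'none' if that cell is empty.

FIRST(U) = {λ, e}
FIRST(R) = {λ}
FIRST(Q) = {λ, e, z}  (via U z, R)
FOLLOW(Q) includes $ since Q is the start symbol.
FOLLOW(Q): Q appears on no right-hand side. Thus FOLLOW(Q) = {$}.
For Q → U z: FIRST(U z) = {e, z}, so it goes in M[Q, t] for t ∈ {e, z}.
For Q → R: FIRST(R) = {λ}, so it goes in M[Q, t] for t ∈ {}; since λ ∈ FIRST, also for every t ∈ FOLLOW(Q) = {$}.

Q → R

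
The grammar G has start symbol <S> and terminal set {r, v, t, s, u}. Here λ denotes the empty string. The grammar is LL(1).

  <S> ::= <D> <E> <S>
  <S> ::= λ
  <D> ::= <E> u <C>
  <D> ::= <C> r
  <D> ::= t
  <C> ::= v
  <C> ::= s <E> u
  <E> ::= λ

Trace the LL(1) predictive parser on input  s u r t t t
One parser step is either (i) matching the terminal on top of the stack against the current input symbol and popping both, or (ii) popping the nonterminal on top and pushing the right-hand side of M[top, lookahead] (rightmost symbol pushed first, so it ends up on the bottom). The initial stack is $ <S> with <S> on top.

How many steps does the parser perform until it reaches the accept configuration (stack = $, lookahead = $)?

      Stack                Input          Action
   1  $ <S>                s u r t t t $  expand <S> ::= <D> <E> <S>
   2  $ <S> <E> <D>        s u r t t t $  expand <D> ::= <C> r
   3  $ <S> <E> r <C>      s u r t t t $  expand <C> ::= s <E> u
   4  $ <S> <E> r u <E> s  s u r t t t $  match s
   5  $ <S> <E> r u <E>    u r t t t $    expand <E> ::= λ
   6  $ <S> <E> r u        u r t t t $    match u
   7  $ <S> <E> r          r t t t $      match r
   8  $ <S> <E>            t t t $        expand <E> ::= λ
   9  $ <S>                t t t $        expand <S> ::= <D> <E> <S>
  10  $ <S> <E> <D>        t t t $        expand <D> ::= t
  11  $ <S> <E> t          t t t $        match t
  12  $ <S> <E>            t t $          expand <E> ::= λ
  13  $ <S>                t t $          expand <S> ::= <D> <E> <S>
  14  $ <S> <E> <D>        t t $          expand <D> ::= t
  15  $ <S> <E> t          t t $          match t
  16  $ <S> <E>            t $            expand <E> ::= λ
  17  $ <S>                t $            expand <S> ::= <D> <E> <S>
  18  $ <S> <E> <D>        t $            expand <D> ::= t
  19  $ <S> <E> t          t $            match t
  20  $ <S> <E>            $              expand <E> ::= λ
  21  $ <S>                $              expand <S> ::= λ
Accept reached after 21 steps.

21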